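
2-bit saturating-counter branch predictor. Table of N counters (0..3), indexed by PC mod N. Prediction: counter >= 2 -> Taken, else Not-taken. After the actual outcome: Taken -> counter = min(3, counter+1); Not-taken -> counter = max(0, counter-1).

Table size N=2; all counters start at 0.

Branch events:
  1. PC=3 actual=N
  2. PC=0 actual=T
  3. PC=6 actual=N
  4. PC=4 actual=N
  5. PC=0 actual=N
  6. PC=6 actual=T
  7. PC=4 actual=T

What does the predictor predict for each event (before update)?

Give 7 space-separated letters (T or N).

Answer: N N N N N N N

Derivation:
Ev 1: PC=3 idx=1 pred=N actual=N -> ctr[1]=0
Ev 2: PC=0 idx=0 pred=N actual=T -> ctr[0]=1
Ev 3: PC=6 idx=0 pred=N actual=N -> ctr[0]=0
Ev 4: PC=4 idx=0 pred=N actual=N -> ctr[0]=0
Ev 5: PC=0 idx=0 pred=N actual=N -> ctr[0]=0
Ev 6: PC=6 idx=0 pred=N actual=T -> ctr[0]=1
Ev 7: PC=4 idx=0 pred=N actual=T -> ctr[0]=2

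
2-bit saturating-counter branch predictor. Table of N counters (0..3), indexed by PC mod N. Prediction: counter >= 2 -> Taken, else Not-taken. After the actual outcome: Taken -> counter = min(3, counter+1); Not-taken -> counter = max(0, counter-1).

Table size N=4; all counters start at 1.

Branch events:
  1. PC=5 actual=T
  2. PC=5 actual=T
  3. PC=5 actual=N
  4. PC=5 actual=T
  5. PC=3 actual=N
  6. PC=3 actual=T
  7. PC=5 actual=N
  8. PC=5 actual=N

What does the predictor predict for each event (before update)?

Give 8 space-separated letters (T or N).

Answer: N T T T N N T T

Derivation:
Ev 1: PC=5 idx=1 pred=N actual=T -> ctr[1]=2
Ev 2: PC=5 idx=1 pred=T actual=T -> ctr[1]=3
Ev 3: PC=5 idx=1 pred=T actual=N -> ctr[1]=2
Ev 4: PC=5 idx=1 pred=T actual=T -> ctr[1]=3
Ev 5: PC=3 idx=3 pred=N actual=N -> ctr[3]=0
Ev 6: PC=3 idx=3 pred=N actual=T -> ctr[3]=1
Ev 7: PC=5 idx=1 pred=T actual=N -> ctr[1]=2
Ev 8: PC=5 idx=1 pred=T actual=N -> ctr[1]=1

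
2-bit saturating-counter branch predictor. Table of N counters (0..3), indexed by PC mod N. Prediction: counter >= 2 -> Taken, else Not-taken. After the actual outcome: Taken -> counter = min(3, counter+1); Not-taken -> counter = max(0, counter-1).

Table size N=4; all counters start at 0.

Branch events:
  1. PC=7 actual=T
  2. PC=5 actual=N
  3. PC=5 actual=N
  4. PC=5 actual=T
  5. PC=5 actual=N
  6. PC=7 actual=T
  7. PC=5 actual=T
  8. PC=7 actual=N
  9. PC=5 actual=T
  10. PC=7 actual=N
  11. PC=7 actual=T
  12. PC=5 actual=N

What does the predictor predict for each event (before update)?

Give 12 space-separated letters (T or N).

Answer: N N N N N N N T N N N T

Derivation:
Ev 1: PC=7 idx=3 pred=N actual=T -> ctr[3]=1
Ev 2: PC=5 idx=1 pred=N actual=N -> ctr[1]=0
Ev 3: PC=5 idx=1 pred=N actual=N -> ctr[1]=0
Ev 4: PC=5 idx=1 pred=N actual=T -> ctr[1]=1
Ev 5: PC=5 idx=1 pred=N actual=N -> ctr[1]=0
Ev 6: PC=7 idx=3 pred=N actual=T -> ctr[3]=2
Ev 7: PC=5 idx=1 pred=N actual=T -> ctr[1]=1
Ev 8: PC=7 idx=3 pred=T actual=N -> ctr[3]=1
Ev 9: PC=5 idx=1 pred=N actual=T -> ctr[1]=2
Ev 10: PC=7 idx=3 pred=N actual=N -> ctr[3]=0
Ev 11: PC=7 idx=3 pred=N actual=T -> ctr[3]=1
Ev 12: PC=5 idx=1 pred=T actual=N -> ctr[1]=1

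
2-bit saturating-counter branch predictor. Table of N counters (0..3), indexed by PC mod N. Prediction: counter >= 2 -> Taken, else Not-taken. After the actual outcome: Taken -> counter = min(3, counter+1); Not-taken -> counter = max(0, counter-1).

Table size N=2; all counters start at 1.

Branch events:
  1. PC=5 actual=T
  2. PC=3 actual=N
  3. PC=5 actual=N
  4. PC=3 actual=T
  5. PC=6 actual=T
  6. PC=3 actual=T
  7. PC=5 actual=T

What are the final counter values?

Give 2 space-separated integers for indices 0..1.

Answer: 2 3

Derivation:
Ev 1: PC=5 idx=1 pred=N actual=T -> ctr[1]=2
Ev 2: PC=3 idx=1 pred=T actual=N -> ctr[1]=1
Ev 3: PC=5 idx=1 pred=N actual=N -> ctr[1]=0
Ev 4: PC=3 idx=1 pred=N actual=T -> ctr[1]=1
Ev 5: PC=6 idx=0 pred=N actual=T -> ctr[0]=2
Ev 6: PC=3 idx=1 pred=N actual=T -> ctr[1]=2
Ev 7: PC=5 idx=1 pred=T actual=T -> ctr[1]=3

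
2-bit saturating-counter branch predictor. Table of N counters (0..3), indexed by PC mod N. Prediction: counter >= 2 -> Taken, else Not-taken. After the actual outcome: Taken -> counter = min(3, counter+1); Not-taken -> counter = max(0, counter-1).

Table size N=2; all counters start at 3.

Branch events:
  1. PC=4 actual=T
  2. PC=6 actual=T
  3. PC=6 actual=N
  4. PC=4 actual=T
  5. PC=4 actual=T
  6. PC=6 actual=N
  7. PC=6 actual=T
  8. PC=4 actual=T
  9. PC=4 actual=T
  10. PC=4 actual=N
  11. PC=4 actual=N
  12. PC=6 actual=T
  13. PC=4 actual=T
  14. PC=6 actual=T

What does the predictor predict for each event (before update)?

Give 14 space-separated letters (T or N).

Ev 1: PC=4 idx=0 pred=T actual=T -> ctr[0]=3
Ev 2: PC=6 idx=0 pred=T actual=T -> ctr[0]=3
Ev 3: PC=6 idx=0 pred=T actual=N -> ctr[0]=2
Ev 4: PC=4 idx=0 pred=T actual=T -> ctr[0]=3
Ev 5: PC=4 idx=0 pred=T actual=T -> ctr[0]=3
Ev 6: PC=6 idx=0 pred=T actual=N -> ctr[0]=2
Ev 7: PC=6 idx=0 pred=T actual=T -> ctr[0]=3
Ev 8: PC=4 idx=0 pred=T actual=T -> ctr[0]=3
Ev 9: PC=4 idx=0 pred=T actual=T -> ctr[0]=3
Ev 10: PC=4 idx=0 pred=T actual=N -> ctr[0]=2
Ev 11: PC=4 idx=0 pred=T actual=N -> ctr[0]=1
Ev 12: PC=6 idx=0 pred=N actual=T -> ctr[0]=2
Ev 13: PC=4 idx=0 pred=T actual=T -> ctr[0]=3
Ev 14: PC=6 idx=0 pred=T actual=T -> ctr[0]=3

Answer: T T T T T T T T T T T N T T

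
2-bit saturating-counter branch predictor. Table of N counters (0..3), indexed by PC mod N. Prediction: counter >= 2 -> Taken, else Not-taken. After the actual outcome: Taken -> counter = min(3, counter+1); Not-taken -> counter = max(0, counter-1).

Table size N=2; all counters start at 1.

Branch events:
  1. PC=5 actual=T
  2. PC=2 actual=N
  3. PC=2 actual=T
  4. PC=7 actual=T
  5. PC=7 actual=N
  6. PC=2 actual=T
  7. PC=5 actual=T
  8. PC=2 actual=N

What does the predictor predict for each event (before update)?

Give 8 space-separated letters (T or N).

Answer: N N N T T N T T

Derivation:
Ev 1: PC=5 idx=1 pred=N actual=T -> ctr[1]=2
Ev 2: PC=2 idx=0 pred=N actual=N -> ctr[0]=0
Ev 3: PC=2 idx=0 pred=N actual=T -> ctr[0]=1
Ev 4: PC=7 idx=1 pred=T actual=T -> ctr[1]=3
Ev 5: PC=7 idx=1 pred=T actual=N -> ctr[1]=2
Ev 6: PC=2 idx=0 pred=N actual=T -> ctr[0]=2
Ev 7: PC=5 idx=1 pred=T actual=T -> ctr[1]=3
Ev 8: PC=2 idx=0 pred=T actual=N -> ctr[0]=1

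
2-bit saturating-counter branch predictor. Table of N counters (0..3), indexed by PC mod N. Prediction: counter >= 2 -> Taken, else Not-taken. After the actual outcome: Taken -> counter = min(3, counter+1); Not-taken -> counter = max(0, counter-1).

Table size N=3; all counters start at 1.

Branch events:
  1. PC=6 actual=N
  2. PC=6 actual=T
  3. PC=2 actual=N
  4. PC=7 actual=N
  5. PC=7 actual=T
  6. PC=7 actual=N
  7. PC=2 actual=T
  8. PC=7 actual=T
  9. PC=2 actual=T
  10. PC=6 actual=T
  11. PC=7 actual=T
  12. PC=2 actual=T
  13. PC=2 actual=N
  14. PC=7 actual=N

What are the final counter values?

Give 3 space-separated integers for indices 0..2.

Answer: 2 1 2

Derivation:
Ev 1: PC=6 idx=0 pred=N actual=N -> ctr[0]=0
Ev 2: PC=6 idx=0 pred=N actual=T -> ctr[0]=1
Ev 3: PC=2 idx=2 pred=N actual=N -> ctr[2]=0
Ev 4: PC=7 idx=1 pred=N actual=N -> ctr[1]=0
Ev 5: PC=7 idx=1 pred=N actual=T -> ctr[1]=1
Ev 6: PC=7 idx=1 pred=N actual=N -> ctr[1]=0
Ev 7: PC=2 idx=2 pred=N actual=T -> ctr[2]=1
Ev 8: PC=7 idx=1 pred=N actual=T -> ctr[1]=1
Ev 9: PC=2 idx=2 pred=N actual=T -> ctr[2]=2
Ev 10: PC=6 idx=0 pred=N actual=T -> ctr[0]=2
Ev 11: PC=7 idx=1 pred=N actual=T -> ctr[1]=2
Ev 12: PC=2 idx=2 pred=T actual=T -> ctr[2]=3
Ev 13: PC=2 idx=2 pred=T actual=N -> ctr[2]=2
Ev 14: PC=7 idx=1 pred=T actual=N -> ctr[1]=1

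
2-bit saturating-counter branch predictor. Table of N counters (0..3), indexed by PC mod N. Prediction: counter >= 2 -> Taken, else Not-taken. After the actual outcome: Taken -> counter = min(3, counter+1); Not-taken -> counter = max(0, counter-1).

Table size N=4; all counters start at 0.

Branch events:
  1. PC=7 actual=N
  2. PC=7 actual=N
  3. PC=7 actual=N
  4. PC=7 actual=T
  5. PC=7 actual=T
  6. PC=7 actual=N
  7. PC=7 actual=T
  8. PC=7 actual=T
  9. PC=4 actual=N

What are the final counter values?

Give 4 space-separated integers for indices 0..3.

Ev 1: PC=7 idx=3 pred=N actual=N -> ctr[3]=0
Ev 2: PC=7 idx=3 pred=N actual=N -> ctr[3]=0
Ev 3: PC=7 idx=3 pred=N actual=N -> ctr[3]=0
Ev 4: PC=7 idx=3 pred=N actual=T -> ctr[3]=1
Ev 5: PC=7 idx=3 pred=N actual=T -> ctr[3]=2
Ev 6: PC=7 idx=3 pred=T actual=N -> ctr[3]=1
Ev 7: PC=7 idx=3 pred=N actual=T -> ctr[3]=2
Ev 8: PC=7 idx=3 pred=T actual=T -> ctr[3]=3
Ev 9: PC=4 idx=0 pred=N actual=N -> ctr[0]=0

Answer: 0 0 0 3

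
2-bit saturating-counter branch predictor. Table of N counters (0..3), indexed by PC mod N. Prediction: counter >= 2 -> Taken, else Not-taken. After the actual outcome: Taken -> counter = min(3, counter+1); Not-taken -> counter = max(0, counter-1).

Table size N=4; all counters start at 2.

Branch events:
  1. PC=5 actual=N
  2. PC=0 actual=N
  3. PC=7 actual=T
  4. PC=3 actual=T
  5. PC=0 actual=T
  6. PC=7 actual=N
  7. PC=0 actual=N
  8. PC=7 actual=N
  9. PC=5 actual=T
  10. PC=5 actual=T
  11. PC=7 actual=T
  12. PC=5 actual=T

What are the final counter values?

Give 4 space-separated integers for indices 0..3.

Ev 1: PC=5 idx=1 pred=T actual=N -> ctr[1]=1
Ev 2: PC=0 idx=0 pred=T actual=N -> ctr[0]=1
Ev 3: PC=7 idx=3 pred=T actual=T -> ctr[3]=3
Ev 4: PC=3 idx=3 pred=T actual=T -> ctr[3]=3
Ev 5: PC=0 idx=0 pred=N actual=T -> ctr[0]=2
Ev 6: PC=7 idx=3 pred=T actual=N -> ctr[3]=2
Ev 7: PC=0 idx=0 pred=T actual=N -> ctr[0]=1
Ev 8: PC=7 idx=3 pred=T actual=N -> ctr[3]=1
Ev 9: PC=5 idx=1 pred=N actual=T -> ctr[1]=2
Ev 10: PC=5 idx=1 pred=T actual=T -> ctr[1]=3
Ev 11: PC=7 idx=3 pred=N actual=T -> ctr[3]=2
Ev 12: PC=5 idx=1 pred=T actual=T -> ctr[1]=3

Answer: 1 3 2 2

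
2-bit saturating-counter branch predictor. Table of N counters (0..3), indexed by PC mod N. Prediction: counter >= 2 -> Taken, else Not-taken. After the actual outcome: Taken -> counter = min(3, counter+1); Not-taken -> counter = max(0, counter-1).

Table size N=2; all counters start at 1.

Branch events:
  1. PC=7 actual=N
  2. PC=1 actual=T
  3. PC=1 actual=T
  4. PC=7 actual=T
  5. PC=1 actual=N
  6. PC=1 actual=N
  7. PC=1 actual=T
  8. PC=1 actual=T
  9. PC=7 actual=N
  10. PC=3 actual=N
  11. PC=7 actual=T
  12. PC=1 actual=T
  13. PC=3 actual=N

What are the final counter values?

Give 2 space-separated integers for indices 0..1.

Ev 1: PC=7 idx=1 pred=N actual=N -> ctr[1]=0
Ev 2: PC=1 idx=1 pred=N actual=T -> ctr[1]=1
Ev 3: PC=1 idx=1 pred=N actual=T -> ctr[1]=2
Ev 4: PC=7 idx=1 pred=T actual=T -> ctr[1]=3
Ev 5: PC=1 idx=1 pred=T actual=N -> ctr[1]=2
Ev 6: PC=1 idx=1 pred=T actual=N -> ctr[1]=1
Ev 7: PC=1 idx=1 pred=N actual=T -> ctr[1]=2
Ev 8: PC=1 idx=1 pred=T actual=T -> ctr[1]=3
Ev 9: PC=7 idx=1 pred=T actual=N -> ctr[1]=2
Ev 10: PC=3 idx=1 pred=T actual=N -> ctr[1]=1
Ev 11: PC=7 idx=1 pred=N actual=T -> ctr[1]=2
Ev 12: PC=1 idx=1 pred=T actual=T -> ctr[1]=3
Ev 13: PC=3 idx=1 pred=T actual=N -> ctr[1]=2

Answer: 1 2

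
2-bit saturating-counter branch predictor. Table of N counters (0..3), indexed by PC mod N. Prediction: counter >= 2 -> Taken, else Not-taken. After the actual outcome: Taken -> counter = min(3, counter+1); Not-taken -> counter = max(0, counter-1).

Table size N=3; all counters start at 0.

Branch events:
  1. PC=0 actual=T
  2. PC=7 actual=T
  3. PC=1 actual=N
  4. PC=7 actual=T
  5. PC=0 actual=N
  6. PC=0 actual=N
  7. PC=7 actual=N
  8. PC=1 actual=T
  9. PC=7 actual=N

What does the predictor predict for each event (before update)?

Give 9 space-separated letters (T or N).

Ev 1: PC=0 idx=0 pred=N actual=T -> ctr[0]=1
Ev 2: PC=7 idx=1 pred=N actual=T -> ctr[1]=1
Ev 3: PC=1 idx=1 pred=N actual=N -> ctr[1]=0
Ev 4: PC=7 idx=1 pred=N actual=T -> ctr[1]=1
Ev 5: PC=0 idx=0 pred=N actual=N -> ctr[0]=0
Ev 6: PC=0 idx=0 pred=N actual=N -> ctr[0]=0
Ev 7: PC=7 idx=1 pred=N actual=N -> ctr[1]=0
Ev 8: PC=1 idx=1 pred=N actual=T -> ctr[1]=1
Ev 9: PC=7 idx=1 pred=N actual=N -> ctr[1]=0

Answer: N N N N N N N N N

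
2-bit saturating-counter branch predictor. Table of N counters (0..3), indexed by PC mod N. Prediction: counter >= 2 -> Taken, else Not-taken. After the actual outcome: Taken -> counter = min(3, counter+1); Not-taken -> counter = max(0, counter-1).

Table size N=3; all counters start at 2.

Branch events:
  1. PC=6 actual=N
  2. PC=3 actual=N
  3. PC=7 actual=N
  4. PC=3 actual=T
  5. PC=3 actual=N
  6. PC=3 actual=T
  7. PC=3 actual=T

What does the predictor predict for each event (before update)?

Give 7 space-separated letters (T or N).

Answer: T N T N N N N

Derivation:
Ev 1: PC=6 idx=0 pred=T actual=N -> ctr[0]=1
Ev 2: PC=3 idx=0 pred=N actual=N -> ctr[0]=0
Ev 3: PC=7 idx=1 pred=T actual=N -> ctr[1]=1
Ev 4: PC=3 idx=0 pred=N actual=T -> ctr[0]=1
Ev 5: PC=3 idx=0 pred=N actual=N -> ctr[0]=0
Ev 6: PC=3 idx=0 pred=N actual=T -> ctr[0]=1
Ev 7: PC=3 idx=0 pred=N actual=T -> ctr[0]=2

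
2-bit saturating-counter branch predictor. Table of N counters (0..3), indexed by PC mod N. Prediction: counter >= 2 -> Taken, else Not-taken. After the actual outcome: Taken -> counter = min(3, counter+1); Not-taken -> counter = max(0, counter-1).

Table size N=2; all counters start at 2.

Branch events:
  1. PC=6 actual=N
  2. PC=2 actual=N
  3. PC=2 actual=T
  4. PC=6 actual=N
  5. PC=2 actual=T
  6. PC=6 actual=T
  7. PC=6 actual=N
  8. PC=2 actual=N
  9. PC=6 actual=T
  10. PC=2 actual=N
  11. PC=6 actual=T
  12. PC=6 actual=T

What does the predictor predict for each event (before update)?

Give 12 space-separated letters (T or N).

Ev 1: PC=6 idx=0 pred=T actual=N -> ctr[0]=1
Ev 2: PC=2 idx=0 pred=N actual=N -> ctr[0]=0
Ev 3: PC=2 idx=0 pred=N actual=T -> ctr[0]=1
Ev 4: PC=6 idx=0 pred=N actual=N -> ctr[0]=0
Ev 5: PC=2 idx=0 pred=N actual=T -> ctr[0]=1
Ev 6: PC=6 idx=0 pred=N actual=T -> ctr[0]=2
Ev 7: PC=6 idx=0 pred=T actual=N -> ctr[0]=1
Ev 8: PC=2 idx=0 pred=N actual=N -> ctr[0]=0
Ev 9: PC=6 idx=0 pred=N actual=T -> ctr[0]=1
Ev 10: PC=2 idx=0 pred=N actual=N -> ctr[0]=0
Ev 11: PC=6 idx=0 pred=N actual=T -> ctr[0]=1
Ev 12: PC=6 idx=0 pred=N actual=T -> ctr[0]=2

Answer: T N N N N N T N N N N N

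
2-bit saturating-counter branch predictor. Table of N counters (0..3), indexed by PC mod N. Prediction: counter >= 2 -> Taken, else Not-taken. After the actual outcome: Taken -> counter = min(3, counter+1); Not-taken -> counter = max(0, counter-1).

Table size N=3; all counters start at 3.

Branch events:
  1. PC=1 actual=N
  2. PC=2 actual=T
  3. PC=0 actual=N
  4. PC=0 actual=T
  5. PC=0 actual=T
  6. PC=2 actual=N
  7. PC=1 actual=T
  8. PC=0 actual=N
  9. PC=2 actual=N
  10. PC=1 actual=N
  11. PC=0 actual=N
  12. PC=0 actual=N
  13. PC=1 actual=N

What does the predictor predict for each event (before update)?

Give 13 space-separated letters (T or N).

Ev 1: PC=1 idx=1 pred=T actual=N -> ctr[1]=2
Ev 2: PC=2 idx=2 pred=T actual=T -> ctr[2]=3
Ev 3: PC=0 idx=0 pred=T actual=N -> ctr[0]=2
Ev 4: PC=0 idx=0 pred=T actual=T -> ctr[0]=3
Ev 5: PC=0 idx=0 pred=T actual=T -> ctr[0]=3
Ev 6: PC=2 idx=2 pred=T actual=N -> ctr[2]=2
Ev 7: PC=1 idx=1 pred=T actual=T -> ctr[1]=3
Ev 8: PC=0 idx=0 pred=T actual=N -> ctr[0]=2
Ev 9: PC=2 idx=2 pred=T actual=N -> ctr[2]=1
Ev 10: PC=1 idx=1 pred=T actual=N -> ctr[1]=2
Ev 11: PC=0 idx=0 pred=T actual=N -> ctr[0]=1
Ev 12: PC=0 idx=0 pred=N actual=N -> ctr[0]=0
Ev 13: PC=1 idx=1 pred=T actual=N -> ctr[1]=1

Answer: T T T T T T T T T T T N T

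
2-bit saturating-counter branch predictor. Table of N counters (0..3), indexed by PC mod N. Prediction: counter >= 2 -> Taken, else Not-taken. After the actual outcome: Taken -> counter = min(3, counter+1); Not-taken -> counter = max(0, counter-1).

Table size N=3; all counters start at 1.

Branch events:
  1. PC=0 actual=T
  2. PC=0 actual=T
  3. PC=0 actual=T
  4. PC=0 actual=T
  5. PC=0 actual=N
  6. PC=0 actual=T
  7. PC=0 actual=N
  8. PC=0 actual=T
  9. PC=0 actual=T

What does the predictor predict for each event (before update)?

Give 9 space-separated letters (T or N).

Ev 1: PC=0 idx=0 pred=N actual=T -> ctr[0]=2
Ev 2: PC=0 idx=0 pred=T actual=T -> ctr[0]=3
Ev 3: PC=0 idx=0 pred=T actual=T -> ctr[0]=3
Ev 4: PC=0 idx=0 pred=T actual=T -> ctr[0]=3
Ev 5: PC=0 idx=0 pred=T actual=N -> ctr[0]=2
Ev 6: PC=0 idx=0 pred=T actual=T -> ctr[0]=3
Ev 7: PC=0 idx=0 pred=T actual=N -> ctr[0]=2
Ev 8: PC=0 idx=0 pred=T actual=T -> ctr[0]=3
Ev 9: PC=0 idx=0 pred=T actual=T -> ctr[0]=3

Answer: N T T T T T T T T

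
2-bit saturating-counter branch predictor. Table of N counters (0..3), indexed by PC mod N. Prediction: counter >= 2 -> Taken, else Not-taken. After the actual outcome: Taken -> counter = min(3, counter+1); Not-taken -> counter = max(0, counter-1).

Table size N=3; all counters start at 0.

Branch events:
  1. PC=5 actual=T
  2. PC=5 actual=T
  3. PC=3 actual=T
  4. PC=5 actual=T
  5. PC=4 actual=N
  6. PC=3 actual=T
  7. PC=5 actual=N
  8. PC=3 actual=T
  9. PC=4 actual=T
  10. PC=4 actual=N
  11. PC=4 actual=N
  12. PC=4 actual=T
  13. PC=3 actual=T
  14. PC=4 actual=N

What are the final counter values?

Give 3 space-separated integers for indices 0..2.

Answer: 3 0 2

Derivation:
Ev 1: PC=5 idx=2 pred=N actual=T -> ctr[2]=1
Ev 2: PC=5 idx=2 pred=N actual=T -> ctr[2]=2
Ev 3: PC=3 idx=0 pred=N actual=T -> ctr[0]=1
Ev 4: PC=5 idx=2 pred=T actual=T -> ctr[2]=3
Ev 5: PC=4 idx=1 pred=N actual=N -> ctr[1]=0
Ev 6: PC=3 idx=0 pred=N actual=T -> ctr[0]=2
Ev 7: PC=5 idx=2 pred=T actual=N -> ctr[2]=2
Ev 8: PC=3 idx=0 pred=T actual=T -> ctr[0]=3
Ev 9: PC=4 idx=1 pred=N actual=T -> ctr[1]=1
Ev 10: PC=4 idx=1 pred=N actual=N -> ctr[1]=0
Ev 11: PC=4 idx=1 pred=N actual=N -> ctr[1]=0
Ev 12: PC=4 idx=1 pred=N actual=T -> ctr[1]=1
Ev 13: PC=3 idx=0 pred=T actual=T -> ctr[0]=3
Ev 14: PC=4 idx=1 pred=N actual=N -> ctr[1]=0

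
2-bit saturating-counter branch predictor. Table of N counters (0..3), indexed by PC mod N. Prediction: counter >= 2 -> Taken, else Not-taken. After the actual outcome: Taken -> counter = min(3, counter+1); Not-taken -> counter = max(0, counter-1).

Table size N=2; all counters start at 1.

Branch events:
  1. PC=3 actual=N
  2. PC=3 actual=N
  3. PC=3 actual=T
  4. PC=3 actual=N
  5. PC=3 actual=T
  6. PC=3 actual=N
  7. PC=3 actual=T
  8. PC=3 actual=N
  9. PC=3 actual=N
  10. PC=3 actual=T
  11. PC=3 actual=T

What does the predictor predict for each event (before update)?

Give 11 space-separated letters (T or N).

Answer: N N N N N N N N N N N

Derivation:
Ev 1: PC=3 idx=1 pred=N actual=N -> ctr[1]=0
Ev 2: PC=3 idx=1 pred=N actual=N -> ctr[1]=0
Ev 3: PC=3 idx=1 pred=N actual=T -> ctr[1]=1
Ev 4: PC=3 idx=1 pred=N actual=N -> ctr[1]=0
Ev 5: PC=3 idx=1 pred=N actual=T -> ctr[1]=1
Ev 6: PC=3 idx=1 pred=N actual=N -> ctr[1]=0
Ev 7: PC=3 idx=1 pred=N actual=T -> ctr[1]=1
Ev 8: PC=3 idx=1 pred=N actual=N -> ctr[1]=0
Ev 9: PC=3 idx=1 pred=N actual=N -> ctr[1]=0
Ev 10: PC=3 idx=1 pred=N actual=T -> ctr[1]=1
Ev 11: PC=3 idx=1 pred=N actual=T -> ctr[1]=2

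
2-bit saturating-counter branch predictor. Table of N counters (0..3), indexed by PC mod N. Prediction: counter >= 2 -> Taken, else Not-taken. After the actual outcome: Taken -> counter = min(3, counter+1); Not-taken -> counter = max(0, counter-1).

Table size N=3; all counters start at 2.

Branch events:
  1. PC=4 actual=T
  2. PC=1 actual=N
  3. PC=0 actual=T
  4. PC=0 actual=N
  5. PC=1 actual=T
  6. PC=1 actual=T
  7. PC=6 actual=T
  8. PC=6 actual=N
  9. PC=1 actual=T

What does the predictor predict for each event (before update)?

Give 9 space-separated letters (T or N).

Answer: T T T T T T T T T

Derivation:
Ev 1: PC=4 idx=1 pred=T actual=T -> ctr[1]=3
Ev 2: PC=1 idx=1 pred=T actual=N -> ctr[1]=2
Ev 3: PC=0 idx=0 pred=T actual=T -> ctr[0]=3
Ev 4: PC=0 idx=0 pred=T actual=N -> ctr[0]=2
Ev 5: PC=1 idx=1 pred=T actual=T -> ctr[1]=3
Ev 6: PC=1 idx=1 pred=T actual=T -> ctr[1]=3
Ev 7: PC=6 idx=0 pred=T actual=T -> ctr[0]=3
Ev 8: PC=6 idx=0 pred=T actual=N -> ctr[0]=2
Ev 9: PC=1 idx=1 pred=T actual=T -> ctr[1]=3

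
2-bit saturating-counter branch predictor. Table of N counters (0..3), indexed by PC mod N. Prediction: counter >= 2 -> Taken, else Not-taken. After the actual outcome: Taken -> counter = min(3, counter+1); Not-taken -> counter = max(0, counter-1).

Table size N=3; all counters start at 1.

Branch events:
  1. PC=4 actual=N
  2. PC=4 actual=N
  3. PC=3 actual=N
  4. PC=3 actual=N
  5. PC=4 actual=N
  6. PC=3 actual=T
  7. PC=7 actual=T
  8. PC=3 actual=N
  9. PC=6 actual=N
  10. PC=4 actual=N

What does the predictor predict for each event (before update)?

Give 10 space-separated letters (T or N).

Answer: N N N N N N N N N N

Derivation:
Ev 1: PC=4 idx=1 pred=N actual=N -> ctr[1]=0
Ev 2: PC=4 idx=1 pred=N actual=N -> ctr[1]=0
Ev 3: PC=3 idx=0 pred=N actual=N -> ctr[0]=0
Ev 4: PC=3 idx=0 pred=N actual=N -> ctr[0]=0
Ev 5: PC=4 idx=1 pred=N actual=N -> ctr[1]=0
Ev 6: PC=3 idx=0 pred=N actual=T -> ctr[0]=1
Ev 7: PC=7 idx=1 pred=N actual=T -> ctr[1]=1
Ev 8: PC=3 idx=0 pred=N actual=N -> ctr[0]=0
Ev 9: PC=6 idx=0 pred=N actual=N -> ctr[0]=0
Ev 10: PC=4 idx=1 pred=N actual=N -> ctr[1]=0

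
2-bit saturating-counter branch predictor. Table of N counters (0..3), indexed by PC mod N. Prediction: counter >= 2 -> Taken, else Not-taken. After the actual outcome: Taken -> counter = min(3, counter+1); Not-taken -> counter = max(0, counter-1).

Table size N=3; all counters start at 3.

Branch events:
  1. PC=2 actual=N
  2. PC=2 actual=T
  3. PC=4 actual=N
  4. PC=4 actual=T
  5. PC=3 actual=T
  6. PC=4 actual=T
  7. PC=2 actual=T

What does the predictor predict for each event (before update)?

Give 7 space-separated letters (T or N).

Ev 1: PC=2 idx=2 pred=T actual=N -> ctr[2]=2
Ev 2: PC=2 idx=2 pred=T actual=T -> ctr[2]=3
Ev 3: PC=4 idx=1 pred=T actual=N -> ctr[1]=2
Ev 4: PC=4 idx=1 pred=T actual=T -> ctr[1]=3
Ev 5: PC=3 idx=0 pred=T actual=T -> ctr[0]=3
Ev 6: PC=4 idx=1 pred=T actual=T -> ctr[1]=3
Ev 7: PC=2 idx=2 pred=T actual=T -> ctr[2]=3

Answer: T T T T T T T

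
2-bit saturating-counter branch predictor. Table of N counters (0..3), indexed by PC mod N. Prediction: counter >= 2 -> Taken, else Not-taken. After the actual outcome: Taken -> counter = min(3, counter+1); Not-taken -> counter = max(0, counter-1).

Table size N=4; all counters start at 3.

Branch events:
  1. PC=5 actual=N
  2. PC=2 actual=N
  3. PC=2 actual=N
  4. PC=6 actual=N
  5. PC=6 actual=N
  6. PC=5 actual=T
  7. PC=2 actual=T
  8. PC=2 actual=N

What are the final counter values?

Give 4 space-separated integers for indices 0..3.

Ev 1: PC=5 idx=1 pred=T actual=N -> ctr[1]=2
Ev 2: PC=2 idx=2 pred=T actual=N -> ctr[2]=2
Ev 3: PC=2 idx=2 pred=T actual=N -> ctr[2]=1
Ev 4: PC=6 idx=2 pred=N actual=N -> ctr[2]=0
Ev 5: PC=6 idx=2 pred=N actual=N -> ctr[2]=0
Ev 6: PC=5 idx=1 pred=T actual=T -> ctr[1]=3
Ev 7: PC=2 idx=2 pred=N actual=T -> ctr[2]=1
Ev 8: PC=2 idx=2 pred=N actual=N -> ctr[2]=0

Answer: 3 3 0 3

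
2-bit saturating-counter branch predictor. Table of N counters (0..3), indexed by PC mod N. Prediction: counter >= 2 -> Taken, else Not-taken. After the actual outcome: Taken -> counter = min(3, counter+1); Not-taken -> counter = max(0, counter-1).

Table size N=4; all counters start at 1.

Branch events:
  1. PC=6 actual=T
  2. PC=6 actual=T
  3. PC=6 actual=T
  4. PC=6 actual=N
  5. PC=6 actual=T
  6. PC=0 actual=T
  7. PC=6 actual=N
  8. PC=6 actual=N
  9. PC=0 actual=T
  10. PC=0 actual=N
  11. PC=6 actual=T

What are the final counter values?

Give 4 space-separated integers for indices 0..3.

Ev 1: PC=6 idx=2 pred=N actual=T -> ctr[2]=2
Ev 2: PC=6 idx=2 pred=T actual=T -> ctr[2]=3
Ev 3: PC=6 idx=2 pred=T actual=T -> ctr[2]=3
Ev 4: PC=6 idx=2 pred=T actual=N -> ctr[2]=2
Ev 5: PC=6 idx=2 pred=T actual=T -> ctr[2]=3
Ev 6: PC=0 idx=0 pred=N actual=T -> ctr[0]=2
Ev 7: PC=6 idx=2 pred=T actual=N -> ctr[2]=2
Ev 8: PC=6 idx=2 pred=T actual=N -> ctr[2]=1
Ev 9: PC=0 idx=0 pred=T actual=T -> ctr[0]=3
Ev 10: PC=0 idx=0 pred=T actual=N -> ctr[0]=2
Ev 11: PC=6 idx=2 pred=N actual=T -> ctr[2]=2

Answer: 2 1 2 1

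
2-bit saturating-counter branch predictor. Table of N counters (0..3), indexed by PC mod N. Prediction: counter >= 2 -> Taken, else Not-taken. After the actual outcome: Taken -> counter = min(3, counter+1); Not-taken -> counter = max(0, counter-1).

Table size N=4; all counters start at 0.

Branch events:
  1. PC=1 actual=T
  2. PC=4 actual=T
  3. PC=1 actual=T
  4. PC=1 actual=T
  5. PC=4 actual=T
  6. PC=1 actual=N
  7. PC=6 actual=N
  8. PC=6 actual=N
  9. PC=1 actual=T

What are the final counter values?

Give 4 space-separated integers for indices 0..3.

Ev 1: PC=1 idx=1 pred=N actual=T -> ctr[1]=1
Ev 2: PC=4 idx=0 pred=N actual=T -> ctr[0]=1
Ev 3: PC=1 idx=1 pred=N actual=T -> ctr[1]=2
Ev 4: PC=1 idx=1 pred=T actual=T -> ctr[1]=3
Ev 5: PC=4 idx=0 pred=N actual=T -> ctr[0]=2
Ev 6: PC=1 idx=1 pred=T actual=N -> ctr[1]=2
Ev 7: PC=6 idx=2 pred=N actual=N -> ctr[2]=0
Ev 8: PC=6 idx=2 pred=N actual=N -> ctr[2]=0
Ev 9: PC=1 idx=1 pred=T actual=T -> ctr[1]=3

Answer: 2 3 0 0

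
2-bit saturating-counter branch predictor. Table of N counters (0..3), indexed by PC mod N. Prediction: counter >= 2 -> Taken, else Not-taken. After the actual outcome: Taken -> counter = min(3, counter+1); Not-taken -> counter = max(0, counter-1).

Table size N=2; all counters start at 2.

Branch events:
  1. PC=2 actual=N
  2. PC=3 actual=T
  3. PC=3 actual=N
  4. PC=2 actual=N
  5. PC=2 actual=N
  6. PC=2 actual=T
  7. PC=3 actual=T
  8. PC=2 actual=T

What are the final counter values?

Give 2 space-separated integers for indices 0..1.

Ev 1: PC=2 idx=0 pred=T actual=N -> ctr[0]=1
Ev 2: PC=3 idx=1 pred=T actual=T -> ctr[1]=3
Ev 3: PC=3 idx=1 pred=T actual=N -> ctr[1]=2
Ev 4: PC=2 idx=0 pred=N actual=N -> ctr[0]=0
Ev 5: PC=2 idx=0 pred=N actual=N -> ctr[0]=0
Ev 6: PC=2 idx=0 pred=N actual=T -> ctr[0]=1
Ev 7: PC=3 idx=1 pred=T actual=T -> ctr[1]=3
Ev 8: PC=2 idx=0 pred=N actual=T -> ctr[0]=2

Answer: 2 3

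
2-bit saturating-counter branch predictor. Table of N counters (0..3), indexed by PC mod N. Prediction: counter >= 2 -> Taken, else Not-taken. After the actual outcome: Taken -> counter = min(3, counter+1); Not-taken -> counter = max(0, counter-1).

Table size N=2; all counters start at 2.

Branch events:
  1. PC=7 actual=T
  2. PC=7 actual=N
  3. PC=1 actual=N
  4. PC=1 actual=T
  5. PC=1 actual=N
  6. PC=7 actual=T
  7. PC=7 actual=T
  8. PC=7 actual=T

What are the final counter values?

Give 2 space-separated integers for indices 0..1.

Ev 1: PC=7 idx=1 pred=T actual=T -> ctr[1]=3
Ev 2: PC=7 idx=1 pred=T actual=N -> ctr[1]=2
Ev 3: PC=1 idx=1 pred=T actual=N -> ctr[1]=1
Ev 4: PC=1 idx=1 pred=N actual=T -> ctr[1]=2
Ev 5: PC=1 idx=1 pred=T actual=N -> ctr[1]=1
Ev 6: PC=7 idx=1 pred=N actual=T -> ctr[1]=2
Ev 7: PC=7 idx=1 pred=T actual=T -> ctr[1]=3
Ev 8: PC=7 idx=1 pred=T actual=T -> ctr[1]=3

Answer: 2 3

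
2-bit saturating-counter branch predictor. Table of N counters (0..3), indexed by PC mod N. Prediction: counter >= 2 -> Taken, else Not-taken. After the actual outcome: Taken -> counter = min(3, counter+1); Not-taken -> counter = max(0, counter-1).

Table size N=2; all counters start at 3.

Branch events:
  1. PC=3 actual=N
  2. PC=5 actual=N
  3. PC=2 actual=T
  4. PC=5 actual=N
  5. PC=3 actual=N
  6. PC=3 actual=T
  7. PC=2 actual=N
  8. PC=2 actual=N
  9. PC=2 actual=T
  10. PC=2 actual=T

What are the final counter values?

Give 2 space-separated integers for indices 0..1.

Ev 1: PC=3 idx=1 pred=T actual=N -> ctr[1]=2
Ev 2: PC=5 idx=1 pred=T actual=N -> ctr[1]=1
Ev 3: PC=2 idx=0 pred=T actual=T -> ctr[0]=3
Ev 4: PC=5 idx=1 pred=N actual=N -> ctr[1]=0
Ev 5: PC=3 idx=1 pred=N actual=N -> ctr[1]=0
Ev 6: PC=3 idx=1 pred=N actual=T -> ctr[1]=1
Ev 7: PC=2 idx=0 pred=T actual=N -> ctr[0]=2
Ev 8: PC=2 idx=0 pred=T actual=N -> ctr[0]=1
Ev 9: PC=2 idx=0 pred=N actual=T -> ctr[0]=2
Ev 10: PC=2 idx=0 pred=T actual=T -> ctr[0]=3

Answer: 3 1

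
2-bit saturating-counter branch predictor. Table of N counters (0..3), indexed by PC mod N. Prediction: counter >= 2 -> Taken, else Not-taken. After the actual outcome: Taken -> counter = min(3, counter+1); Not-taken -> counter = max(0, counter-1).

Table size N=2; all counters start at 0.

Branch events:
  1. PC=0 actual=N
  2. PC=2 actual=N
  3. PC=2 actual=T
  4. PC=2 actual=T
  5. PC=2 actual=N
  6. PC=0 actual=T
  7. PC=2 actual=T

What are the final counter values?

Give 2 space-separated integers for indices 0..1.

Answer: 3 0

Derivation:
Ev 1: PC=0 idx=0 pred=N actual=N -> ctr[0]=0
Ev 2: PC=2 idx=0 pred=N actual=N -> ctr[0]=0
Ev 3: PC=2 idx=0 pred=N actual=T -> ctr[0]=1
Ev 4: PC=2 idx=0 pred=N actual=T -> ctr[0]=2
Ev 5: PC=2 idx=0 pred=T actual=N -> ctr[0]=1
Ev 6: PC=0 idx=0 pred=N actual=T -> ctr[0]=2
Ev 7: PC=2 idx=0 pred=T actual=T -> ctr[0]=3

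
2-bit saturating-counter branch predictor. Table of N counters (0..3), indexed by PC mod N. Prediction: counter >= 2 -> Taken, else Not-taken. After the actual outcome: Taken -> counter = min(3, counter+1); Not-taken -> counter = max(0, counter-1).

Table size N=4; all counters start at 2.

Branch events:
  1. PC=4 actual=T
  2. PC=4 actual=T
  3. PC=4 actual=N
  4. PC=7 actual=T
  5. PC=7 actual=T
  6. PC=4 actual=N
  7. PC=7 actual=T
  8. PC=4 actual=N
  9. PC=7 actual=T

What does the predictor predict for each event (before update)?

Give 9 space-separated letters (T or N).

Ev 1: PC=4 idx=0 pred=T actual=T -> ctr[0]=3
Ev 2: PC=4 idx=0 pred=T actual=T -> ctr[0]=3
Ev 3: PC=4 idx=0 pred=T actual=N -> ctr[0]=2
Ev 4: PC=7 idx=3 pred=T actual=T -> ctr[3]=3
Ev 5: PC=7 idx=3 pred=T actual=T -> ctr[3]=3
Ev 6: PC=4 idx=0 pred=T actual=N -> ctr[0]=1
Ev 7: PC=7 idx=3 pred=T actual=T -> ctr[3]=3
Ev 8: PC=4 idx=0 pred=N actual=N -> ctr[0]=0
Ev 9: PC=7 idx=3 pred=T actual=T -> ctr[3]=3

Answer: T T T T T T T N T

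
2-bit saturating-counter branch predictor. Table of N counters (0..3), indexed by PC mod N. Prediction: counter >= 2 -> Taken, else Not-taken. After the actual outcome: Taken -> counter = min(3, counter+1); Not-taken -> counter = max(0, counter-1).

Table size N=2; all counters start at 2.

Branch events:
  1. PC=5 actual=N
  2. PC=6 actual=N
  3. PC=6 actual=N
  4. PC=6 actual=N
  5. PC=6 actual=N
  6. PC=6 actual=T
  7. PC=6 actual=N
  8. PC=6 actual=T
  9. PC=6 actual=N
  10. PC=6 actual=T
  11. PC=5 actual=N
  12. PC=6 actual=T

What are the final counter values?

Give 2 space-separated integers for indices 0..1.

Answer: 2 0

Derivation:
Ev 1: PC=5 idx=1 pred=T actual=N -> ctr[1]=1
Ev 2: PC=6 idx=0 pred=T actual=N -> ctr[0]=1
Ev 3: PC=6 idx=0 pred=N actual=N -> ctr[0]=0
Ev 4: PC=6 idx=0 pred=N actual=N -> ctr[0]=0
Ev 5: PC=6 idx=0 pred=N actual=N -> ctr[0]=0
Ev 6: PC=6 idx=0 pred=N actual=T -> ctr[0]=1
Ev 7: PC=6 idx=0 pred=N actual=N -> ctr[0]=0
Ev 8: PC=6 idx=0 pred=N actual=T -> ctr[0]=1
Ev 9: PC=6 idx=0 pred=N actual=N -> ctr[0]=0
Ev 10: PC=6 idx=0 pred=N actual=T -> ctr[0]=1
Ev 11: PC=5 idx=1 pred=N actual=N -> ctr[1]=0
Ev 12: PC=6 idx=0 pred=N actual=T -> ctr[0]=2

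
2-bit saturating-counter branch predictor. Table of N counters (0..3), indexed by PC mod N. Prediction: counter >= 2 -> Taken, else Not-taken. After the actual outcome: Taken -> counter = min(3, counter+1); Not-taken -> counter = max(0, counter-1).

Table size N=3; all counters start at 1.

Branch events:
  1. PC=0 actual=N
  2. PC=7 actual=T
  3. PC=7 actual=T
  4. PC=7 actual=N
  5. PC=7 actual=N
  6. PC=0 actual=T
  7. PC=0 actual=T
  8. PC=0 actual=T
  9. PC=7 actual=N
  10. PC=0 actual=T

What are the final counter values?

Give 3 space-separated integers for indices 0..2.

Ev 1: PC=0 idx=0 pred=N actual=N -> ctr[0]=0
Ev 2: PC=7 idx=1 pred=N actual=T -> ctr[1]=2
Ev 3: PC=7 idx=1 pred=T actual=T -> ctr[1]=3
Ev 4: PC=7 idx=1 pred=T actual=N -> ctr[1]=2
Ev 5: PC=7 idx=1 pred=T actual=N -> ctr[1]=1
Ev 6: PC=0 idx=0 pred=N actual=T -> ctr[0]=1
Ev 7: PC=0 idx=0 pred=N actual=T -> ctr[0]=2
Ev 8: PC=0 idx=0 pred=T actual=T -> ctr[0]=3
Ev 9: PC=7 idx=1 pred=N actual=N -> ctr[1]=0
Ev 10: PC=0 idx=0 pred=T actual=T -> ctr[0]=3

Answer: 3 0 1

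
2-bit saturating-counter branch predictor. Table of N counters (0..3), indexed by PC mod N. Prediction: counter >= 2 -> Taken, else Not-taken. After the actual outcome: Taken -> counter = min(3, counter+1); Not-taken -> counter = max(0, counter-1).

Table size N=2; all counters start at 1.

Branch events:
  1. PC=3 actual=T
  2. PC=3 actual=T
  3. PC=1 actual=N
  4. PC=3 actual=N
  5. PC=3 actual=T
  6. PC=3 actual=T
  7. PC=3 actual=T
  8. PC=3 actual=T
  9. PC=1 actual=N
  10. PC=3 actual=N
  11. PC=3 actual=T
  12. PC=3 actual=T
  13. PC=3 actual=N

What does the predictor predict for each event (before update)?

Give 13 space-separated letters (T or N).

Answer: N T T T N T T T T T N T T

Derivation:
Ev 1: PC=3 idx=1 pred=N actual=T -> ctr[1]=2
Ev 2: PC=3 idx=1 pred=T actual=T -> ctr[1]=3
Ev 3: PC=1 idx=1 pred=T actual=N -> ctr[1]=2
Ev 4: PC=3 idx=1 pred=T actual=N -> ctr[1]=1
Ev 5: PC=3 idx=1 pred=N actual=T -> ctr[1]=2
Ev 6: PC=3 idx=1 pred=T actual=T -> ctr[1]=3
Ev 7: PC=3 idx=1 pred=T actual=T -> ctr[1]=3
Ev 8: PC=3 idx=1 pred=T actual=T -> ctr[1]=3
Ev 9: PC=1 idx=1 pred=T actual=N -> ctr[1]=2
Ev 10: PC=3 idx=1 pred=T actual=N -> ctr[1]=1
Ev 11: PC=3 idx=1 pred=N actual=T -> ctr[1]=2
Ev 12: PC=3 idx=1 pred=T actual=T -> ctr[1]=3
Ev 13: PC=3 idx=1 pred=T actual=N -> ctr[1]=2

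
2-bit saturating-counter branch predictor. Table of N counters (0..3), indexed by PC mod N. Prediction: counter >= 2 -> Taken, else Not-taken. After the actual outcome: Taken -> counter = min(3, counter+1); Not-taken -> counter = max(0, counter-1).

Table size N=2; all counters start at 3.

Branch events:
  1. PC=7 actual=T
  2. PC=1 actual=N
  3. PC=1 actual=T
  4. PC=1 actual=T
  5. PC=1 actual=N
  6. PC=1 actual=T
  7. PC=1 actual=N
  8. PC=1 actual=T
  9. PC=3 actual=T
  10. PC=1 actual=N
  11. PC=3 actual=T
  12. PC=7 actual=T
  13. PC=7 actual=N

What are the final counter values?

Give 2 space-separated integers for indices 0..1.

Ev 1: PC=7 idx=1 pred=T actual=T -> ctr[1]=3
Ev 2: PC=1 idx=1 pred=T actual=N -> ctr[1]=2
Ev 3: PC=1 idx=1 pred=T actual=T -> ctr[1]=3
Ev 4: PC=1 idx=1 pred=T actual=T -> ctr[1]=3
Ev 5: PC=1 idx=1 pred=T actual=N -> ctr[1]=2
Ev 6: PC=1 idx=1 pred=T actual=T -> ctr[1]=3
Ev 7: PC=1 idx=1 pred=T actual=N -> ctr[1]=2
Ev 8: PC=1 idx=1 pred=T actual=T -> ctr[1]=3
Ev 9: PC=3 idx=1 pred=T actual=T -> ctr[1]=3
Ev 10: PC=1 idx=1 pred=T actual=N -> ctr[1]=2
Ev 11: PC=3 idx=1 pred=T actual=T -> ctr[1]=3
Ev 12: PC=7 idx=1 pred=T actual=T -> ctr[1]=3
Ev 13: PC=7 idx=1 pred=T actual=N -> ctr[1]=2

Answer: 3 2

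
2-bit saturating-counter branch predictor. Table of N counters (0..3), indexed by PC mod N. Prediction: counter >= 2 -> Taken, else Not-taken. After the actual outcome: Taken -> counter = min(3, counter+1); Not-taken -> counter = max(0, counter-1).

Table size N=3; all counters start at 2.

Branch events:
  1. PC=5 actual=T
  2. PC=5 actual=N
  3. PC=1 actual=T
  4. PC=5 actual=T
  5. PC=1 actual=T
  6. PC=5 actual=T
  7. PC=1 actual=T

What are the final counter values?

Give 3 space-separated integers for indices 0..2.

Answer: 2 3 3

Derivation:
Ev 1: PC=5 idx=2 pred=T actual=T -> ctr[2]=3
Ev 2: PC=5 idx=2 pred=T actual=N -> ctr[2]=2
Ev 3: PC=1 idx=1 pred=T actual=T -> ctr[1]=3
Ev 4: PC=5 idx=2 pred=T actual=T -> ctr[2]=3
Ev 5: PC=1 idx=1 pred=T actual=T -> ctr[1]=3
Ev 6: PC=5 idx=2 pred=T actual=T -> ctr[2]=3
Ev 7: PC=1 idx=1 pred=T actual=T -> ctr[1]=3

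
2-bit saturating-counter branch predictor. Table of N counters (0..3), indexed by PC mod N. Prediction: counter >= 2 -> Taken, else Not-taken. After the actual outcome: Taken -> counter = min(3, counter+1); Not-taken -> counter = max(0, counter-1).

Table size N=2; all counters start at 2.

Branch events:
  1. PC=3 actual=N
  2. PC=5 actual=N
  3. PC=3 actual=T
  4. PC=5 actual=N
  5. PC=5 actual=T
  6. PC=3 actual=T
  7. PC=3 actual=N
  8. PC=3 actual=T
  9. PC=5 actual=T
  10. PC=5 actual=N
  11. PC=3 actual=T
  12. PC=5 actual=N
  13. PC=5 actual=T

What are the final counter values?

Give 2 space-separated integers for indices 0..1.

Ev 1: PC=3 idx=1 pred=T actual=N -> ctr[1]=1
Ev 2: PC=5 idx=1 pred=N actual=N -> ctr[1]=0
Ev 3: PC=3 idx=1 pred=N actual=T -> ctr[1]=1
Ev 4: PC=5 idx=1 pred=N actual=N -> ctr[1]=0
Ev 5: PC=5 idx=1 pred=N actual=T -> ctr[1]=1
Ev 6: PC=3 idx=1 pred=N actual=T -> ctr[1]=2
Ev 7: PC=3 idx=1 pred=T actual=N -> ctr[1]=1
Ev 8: PC=3 idx=1 pred=N actual=T -> ctr[1]=2
Ev 9: PC=5 idx=1 pred=T actual=T -> ctr[1]=3
Ev 10: PC=5 idx=1 pred=T actual=N -> ctr[1]=2
Ev 11: PC=3 idx=1 pred=T actual=T -> ctr[1]=3
Ev 12: PC=5 idx=1 pred=T actual=N -> ctr[1]=2
Ev 13: PC=5 idx=1 pred=T actual=T -> ctr[1]=3

Answer: 2 3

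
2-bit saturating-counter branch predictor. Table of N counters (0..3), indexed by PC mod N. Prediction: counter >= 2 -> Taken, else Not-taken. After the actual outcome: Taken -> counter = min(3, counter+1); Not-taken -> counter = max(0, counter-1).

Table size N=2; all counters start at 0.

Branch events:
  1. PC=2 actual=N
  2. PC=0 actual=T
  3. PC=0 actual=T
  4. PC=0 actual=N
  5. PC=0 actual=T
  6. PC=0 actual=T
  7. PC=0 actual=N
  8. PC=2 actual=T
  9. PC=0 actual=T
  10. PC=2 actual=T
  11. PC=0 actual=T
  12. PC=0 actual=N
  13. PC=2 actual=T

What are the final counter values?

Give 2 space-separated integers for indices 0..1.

Answer: 3 0

Derivation:
Ev 1: PC=2 idx=0 pred=N actual=N -> ctr[0]=0
Ev 2: PC=0 idx=0 pred=N actual=T -> ctr[0]=1
Ev 3: PC=0 idx=0 pred=N actual=T -> ctr[0]=2
Ev 4: PC=0 idx=0 pred=T actual=N -> ctr[0]=1
Ev 5: PC=0 idx=0 pred=N actual=T -> ctr[0]=2
Ev 6: PC=0 idx=0 pred=T actual=T -> ctr[0]=3
Ev 7: PC=0 idx=0 pred=T actual=N -> ctr[0]=2
Ev 8: PC=2 idx=0 pred=T actual=T -> ctr[0]=3
Ev 9: PC=0 idx=0 pred=T actual=T -> ctr[0]=3
Ev 10: PC=2 idx=0 pred=T actual=T -> ctr[0]=3
Ev 11: PC=0 idx=0 pred=T actual=T -> ctr[0]=3
Ev 12: PC=0 idx=0 pred=T actual=N -> ctr[0]=2
Ev 13: PC=2 idx=0 pred=T actual=T -> ctr[0]=3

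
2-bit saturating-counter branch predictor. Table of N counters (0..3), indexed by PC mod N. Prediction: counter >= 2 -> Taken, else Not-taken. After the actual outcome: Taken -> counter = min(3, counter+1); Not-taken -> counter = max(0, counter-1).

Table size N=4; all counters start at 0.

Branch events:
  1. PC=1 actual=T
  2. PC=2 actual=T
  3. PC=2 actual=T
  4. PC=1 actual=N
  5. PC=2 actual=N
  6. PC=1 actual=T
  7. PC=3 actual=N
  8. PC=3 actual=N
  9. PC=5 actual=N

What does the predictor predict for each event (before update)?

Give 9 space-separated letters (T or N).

Ev 1: PC=1 idx=1 pred=N actual=T -> ctr[1]=1
Ev 2: PC=2 idx=2 pred=N actual=T -> ctr[2]=1
Ev 3: PC=2 idx=2 pred=N actual=T -> ctr[2]=2
Ev 4: PC=1 idx=1 pred=N actual=N -> ctr[1]=0
Ev 5: PC=2 idx=2 pred=T actual=N -> ctr[2]=1
Ev 6: PC=1 idx=1 pred=N actual=T -> ctr[1]=1
Ev 7: PC=3 idx=3 pred=N actual=N -> ctr[3]=0
Ev 8: PC=3 idx=3 pred=N actual=N -> ctr[3]=0
Ev 9: PC=5 idx=1 pred=N actual=N -> ctr[1]=0

Answer: N N N N T N N N N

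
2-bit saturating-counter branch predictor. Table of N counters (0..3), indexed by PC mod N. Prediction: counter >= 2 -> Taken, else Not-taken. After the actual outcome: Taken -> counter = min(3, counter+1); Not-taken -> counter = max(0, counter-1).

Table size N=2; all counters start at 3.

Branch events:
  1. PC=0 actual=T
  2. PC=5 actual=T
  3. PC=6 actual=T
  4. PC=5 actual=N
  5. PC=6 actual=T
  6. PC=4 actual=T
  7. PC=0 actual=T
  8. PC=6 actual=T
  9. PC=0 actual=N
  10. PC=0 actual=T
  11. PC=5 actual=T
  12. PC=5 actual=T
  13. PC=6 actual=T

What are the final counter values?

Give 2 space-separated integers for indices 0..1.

Answer: 3 3

Derivation:
Ev 1: PC=0 idx=0 pred=T actual=T -> ctr[0]=3
Ev 2: PC=5 idx=1 pred=T actual=T -> ctr[1]=3
Ev 3: PC=6 idx=0 pred=T actual=T -> ctr[0]=3
Ev 4: PC=5 idx=1 pred=T actual=N -> ctr[1]=2
Ev 5: PC=6 idx=0 pred=T actual=T -> ctr[0]=3
Ev 6: PC=4 idx=0 pred=T actual=T -> ctr[0]=3
Ev 7: PC=0 idx=0 pred=T actual=T -> ctr[0]=3
Ev 8: PC=6 idx=0 pred=T actual=T -> ctr[0]=3
Ev 9: PC=0 idx=0 pred=T actual=N -> ctr[0]=2
Ev 10: PC=0 idx=0 pred=T actual=T -> ctr[0]=3
Ev 11: PC=5 idx=1 pred=T actual=T -> ctr[1]=3
Ev 12: PC=5 idx=1 pred=T actual=T -> ctr[1]=3
Ev 13: PC=6 idx=0 pred=T actual=T -> ctr[0]=3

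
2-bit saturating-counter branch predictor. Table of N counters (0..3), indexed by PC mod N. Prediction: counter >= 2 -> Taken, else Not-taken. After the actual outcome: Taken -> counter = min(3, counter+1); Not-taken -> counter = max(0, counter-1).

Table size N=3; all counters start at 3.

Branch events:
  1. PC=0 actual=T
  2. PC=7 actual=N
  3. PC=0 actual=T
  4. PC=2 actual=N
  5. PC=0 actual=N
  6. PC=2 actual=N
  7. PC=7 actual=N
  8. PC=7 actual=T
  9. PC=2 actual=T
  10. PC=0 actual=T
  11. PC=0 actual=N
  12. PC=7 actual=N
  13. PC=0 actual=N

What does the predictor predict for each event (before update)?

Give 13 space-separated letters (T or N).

Answer: T T T T T T T N N T T T T

Derivation:
Ev 1: PC=0 idx=0 pred=T actual=T -> ctr[0]=3
Ev 2: PC=7 idx=1 pred=T actual=N -> ctr[1]=2
Ev 3: PC=0 idx=0 pred=T actual=T -> ctr[0]=3
Ev 4: PC=2 idx=2 pred=T actual=N -> ctr[2]=2
Ev 5: PC=0 idx=0 pred=T actual=N -> ctr[0]=2
Ev 6: PC=2 idx=2 pred=T actual=N -> ctr[2]=1
Ev 7: PC=7 idx=1 pred=T actual=N -> ctr[1]=1
Ev 8: PC=7 idx=1 pred=N actual=T -> ctr[1]=2
Ev 9: PC=2 idx=2 pred=N actual=T -> ctr[2]=2
Ev 10: PC=0 idx=0 pred=T actual=T -> ctr[0]=3
Ev 11: PC=0 idx=0 pred=T actual=N -> ctr[0]=2
Ev 12: PC=7 idx=1 pred=T actual=N -> ctr[1]=1
Ev 13: PC=0 idx=0 pred=T actual=N -> ctr[0]=1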